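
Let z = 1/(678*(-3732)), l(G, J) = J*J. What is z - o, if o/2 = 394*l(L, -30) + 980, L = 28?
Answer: -1799445303361/2530296 ≈ -7.1116e+5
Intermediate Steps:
l(G, J) = J**2
o = 711160 (o = 2*(394*(-30)**2 + 980) = 2*(394*900 + 980) = 2*(354600 + 980) = 2*355580 = 711160)
z = -1/2530296 (z = 1/(-2530296) = -1/2530296 ≈ -3.9521e-7)
z - o = -1/2530296 - 1*711160 = -1/2530296 - 711160 = -1799445303361/2530296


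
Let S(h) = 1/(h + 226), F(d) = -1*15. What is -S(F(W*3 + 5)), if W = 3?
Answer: -1/211 ≈ -0.0047393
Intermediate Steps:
F(d) = -15
S(h) = 1/(226 + h)
-S(F(W*3 + 5)) = -1/(226 - 15) = -1/211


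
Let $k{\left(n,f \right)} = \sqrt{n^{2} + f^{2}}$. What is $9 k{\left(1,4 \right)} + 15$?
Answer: $15 + 9 \sqrt{17} \approx 52.108$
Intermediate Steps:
$k{\left(n,f \right)} = \sqrt{f^{2} + n^{2}}$
$9 k{\left(1,4 \right)} + 15 = 9 \sqrt{4^{2} + 1^{2}} + 15 = 9 \sqrt{16 + 1} + 15 = 9 \sqrt{17} + 15 = 15 + 9 \sqrt{17}$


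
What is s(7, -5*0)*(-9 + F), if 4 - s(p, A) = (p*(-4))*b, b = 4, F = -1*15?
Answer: -2784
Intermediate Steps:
F = -15
s(p, A) = 4 + 16*p (s(p, A) = 4 - p*(-4)*4 = 4 - (-4*p)*4 = 4 - (-16)*p = 4 + 16*p)
s(7, -5*0)*(-9 + F) = (4 + 16*7)*(-9 - 15) = (4 + 112)*(-24) = 116*(-24) = -2784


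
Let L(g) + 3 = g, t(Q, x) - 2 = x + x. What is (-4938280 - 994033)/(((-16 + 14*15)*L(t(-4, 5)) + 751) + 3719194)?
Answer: -5932313/3721691 ≈ -1.5940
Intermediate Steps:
t(Q, x) = 2 + 2*x (t(Q, x) = 2 + (x + x) = 2 + 2*x)
L(g) = -3 + g
(-4938280 - 994033)/(((-16 + 14*15)*L(t(-4, 5)) + 751) + 3719194) = (-4938280 - 994033)/(((-16 + 14*15)*(-3 + (2 + 2*5)) + 751) + 3719194) = -5932313/(((-16 + 210)*(-3 + (2 + 10)) + 751) + 3719194) = -5932313/((194*(-3 + 12) + 751) + 3719194) = -5932313/((194*9 + 751) + 3719194) = -5932313/((1746 + 751) + 3719194) = -5932313/(2497 + 3719194) = -5932313/3721691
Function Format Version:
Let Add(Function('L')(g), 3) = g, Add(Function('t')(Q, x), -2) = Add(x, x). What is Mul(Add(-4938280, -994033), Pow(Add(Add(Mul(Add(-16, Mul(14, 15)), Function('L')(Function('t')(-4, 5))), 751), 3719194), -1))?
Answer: Rational(-5932313, 3721691) ≈ -1.5940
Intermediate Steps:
Function('t')(Q, x) = Add(2, Mul(2, x)) (Function('t')(Q, x) = Add(2, Add(x, x)) = Add(2, Mul(2, x)))
Function('L')(g) = Add(-3, g)
Mul(Add(-4938280, -994033), Pow(Add(Add(Mul(Add(-16, Mul(14, 15)), Function('L')(Function('t')(-4, 5))), 751), 3719194), -1)) = Mul(Add(-4938280, -994033), Pow(Add(Add(Mul(Add(-16, Mul(14, 15)), Add(-3, Add(2, Mul(2, 5)))), 751), 3719194), -1)) = Mul(-5932313, Pow(Add(Add(Mul(Add(-16, 210), Add(-3, Add(2, 10))), 751), 3719194), -1)) = Mul(-5932313, Pow(Add(Add(Mul(194, Add(-3, 12)), 751), 3719194), -1)) = Mul(-5932313, Pow(Add(Add(Mul(194, 9), 751), 3719194), -1)) = Mul(-5932313, Pow(Add(Add(1746, 751), 3719194), -1)) = Mul(-5932313, Pow(Add(2497, 3719194), -1)) = Mul(-5932313, Pow(3721691, -1)) = Mul(-5932313, Rational(1, 3721691)) = Rational(-5932313, 3721691)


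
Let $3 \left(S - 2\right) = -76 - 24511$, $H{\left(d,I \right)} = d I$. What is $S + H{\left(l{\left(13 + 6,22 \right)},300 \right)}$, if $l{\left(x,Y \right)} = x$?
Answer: $- \frac{7481}{3} \approx -2493.7$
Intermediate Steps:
$H{\left(d,I \right)} = I d$
$S = - \frac{24581}{3}$ ($S = 2 + \frac{-76 - 24511}{3} = 2 + \frac{1}{3} \left(-24587\right) = 2 - \frac{24587}{3} = - \frac{24581}{3} \approx -8193.7$)
$S + H{\left(l{\left(13 + 6,22 \right)},300 \right)} = - \frac{24581}{3} + 300 \left(13 + 6\right) = - \frac{24581}{3} + 300 \cdot 19 = - \frac{24581}{3} + 5700 = - \frac{7481}{3}$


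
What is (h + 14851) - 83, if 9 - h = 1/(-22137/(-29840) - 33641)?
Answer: 14833526532271/1003825303 ≈ 14777.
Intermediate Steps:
h = 9034457567/1003825303 (h = 9 - 1/(-22137/(-29840) - 33641) = 9 - 1/(-22137*(-1/29840) - 33641) = 9 - 1/(22137/29840 - 33641) = 9 - 1/(-1003825303/29840) = 9 - 1*(-29840/1003825303) = 9 + 29840/1003825303 = 9034457567/1003825303 ≈ 9.0000)
(h + 14851) - 83 = (9034457567/1003825303 + 14851) - 83 = 14916844032420/1003825303 - 83 = 14833526532271/1003825303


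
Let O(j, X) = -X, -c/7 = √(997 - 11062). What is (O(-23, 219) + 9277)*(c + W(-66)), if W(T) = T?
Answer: -597828 - 63406*I*√10065 ≈ -5.9783e+5 - 6.3612e+6*I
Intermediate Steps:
c = -7*I*√10065 (c = -7*√(997 - 11062) = -7*I*√10065 ≈ -702.27*I)
(O(-23, 219) + 9277)*(c + W(-66)) = (-1*219 + 9277)*(-7*I*√10065 - 66) = (-219 + 9277)*(-66 - 7*I*√10065) = 9058*(-66 - 7*I*√10065) = -597828 - 63406*I*√10065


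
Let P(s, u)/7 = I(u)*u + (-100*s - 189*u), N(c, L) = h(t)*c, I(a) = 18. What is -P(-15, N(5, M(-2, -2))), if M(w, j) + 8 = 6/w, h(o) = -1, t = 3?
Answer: -16485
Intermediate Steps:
M(w, j) = -8 + 6/w
N(c, L) = -c
P(s, u) = -1197*u - 700*s (P(s, u) = 7*(18*u + (-100*s - 189*u)) = 7*(18*u + (-189*u - 100*s)) = 7*(-171*u - 100*s) = -1197*u - 700*s)
-P(-15, N(5, M(-2, -2))) = -(-(-1197)*5 - 700*(-15)) = -(-1197*(-5) + 10500) = -(5985 + 10500) = -1*16485 = -16485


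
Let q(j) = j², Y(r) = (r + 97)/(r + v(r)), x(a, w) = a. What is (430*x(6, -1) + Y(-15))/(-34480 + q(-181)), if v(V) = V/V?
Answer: -18019/12033 ≈ -1.4975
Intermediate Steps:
v(V) = 1
Y(r) = (97 + r)/(1 + r) (Y(r) = (r + 97)/(r + 1) = (97 + r)/(1 + r))
(430*x(6, -1) + Y(-15))/(-34480 + q(-181)) = (430*6 + (97 - 15)/(1 - 15))/(-34480 + (-181)²) = (2580 + 82/(-14))/(-34480 + 32761) = (2580 - 1/14*82)/(-1719) = (2580 - 41/7)*(-1/1719) = (18019/7)*(-1/1719) = -18019/12033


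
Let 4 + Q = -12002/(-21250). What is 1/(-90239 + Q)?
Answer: -625/56401522 ≈ -1.1081e-5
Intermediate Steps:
Q = -2147/625 (Q = -4 - 12002/(-21250) = -4 - 12002*(-1/21250) = -4 + 353/625 = -2147/625 ≈ -3.4352)
1/(-90239 + Q) = 1/(-90239 - 2147/625) = 1/(-56401522/625) = -625/56401522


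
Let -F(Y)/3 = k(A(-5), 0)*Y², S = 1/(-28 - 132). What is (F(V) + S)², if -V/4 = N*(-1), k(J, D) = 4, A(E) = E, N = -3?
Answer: 76441743361/25600 ≈ 2.9860e+6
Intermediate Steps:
V = -12 (V = -(-12)*(-1) = -4*3 = -12)
S = -1/160 (S = 1/(-160) = -1/160 ≈ -0.0062500)
F(Y) = -12*Y²
(F(V) + S)² = (-12*(-12)² - 1/160)² = (-12*144 - 1/160)² = (-1728 - 1/160)² = (-276481/160)² = 76441743361/25600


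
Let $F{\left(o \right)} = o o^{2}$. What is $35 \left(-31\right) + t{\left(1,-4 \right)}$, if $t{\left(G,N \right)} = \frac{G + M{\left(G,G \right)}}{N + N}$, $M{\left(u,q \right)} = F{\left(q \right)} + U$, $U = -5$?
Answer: $- \frac{8677}{8} \approx -1084.6$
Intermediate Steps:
$F{\left(o \right)} = o^{3}$
$M{\left(u,q \right)} = -5 + q^{3}$ ($M{\left(u,q \right)} = q^{3} - 5 = -5 + q^{3}$)
$t{\left(G,N \right)} = \frac{-5 + G + G^{3}}{2 N}$ ($t{\left(G,N \right)} = \frac{G + \left(-5 + G^{3}\right)}{N + N} = \frac{-5 + G + G^{3}}{2 N}$)
$35 \left(-31\right) + t{\left(1,-4 \right)} = 35 \left(-31\right) + \frac{-5 + 1 + 1^{3}}{2 \left(-4\right)} = -1085 + \frac{1}{2} \left(- \frac{1}{4}\right) \left(-5 + 1 + 1\right) = -1085 + \frac{1}{2} \left(- \frac{1}{4}\right) \left(-3\right) = -1085 + \frac{3}{8} = - \frac{8677}{8}$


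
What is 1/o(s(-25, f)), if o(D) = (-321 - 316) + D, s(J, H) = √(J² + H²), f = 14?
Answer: -637/404948 - √821/404948 ≈ -0.0016438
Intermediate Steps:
s(J, H) = √(H² + J²)
o(D) = -637 + D
1/o(s(-25, f)) = 1/(-637 + √(14² + (-25)²)) = 1/(-637 + √(196 + 625)) = 1/(-637 + √821)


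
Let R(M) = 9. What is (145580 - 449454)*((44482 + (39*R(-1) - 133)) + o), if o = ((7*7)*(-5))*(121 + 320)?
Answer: 19248898530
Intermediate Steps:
o = -108045 (o = (49*(-5))*441 = -245*441 = -108045)
(145580 - 449454)*((44482 + (39*R(-1) - 133)) + o) = (145580 - 449454)*((44482 + (39*9 - 133)) - 108045) = -303874*((44482 + (351 - 133)) - 108045) = -303874*((44482 + 218) - 108045) = -303874*(44700 - 108045) = -303874*(-63345) = 19248898530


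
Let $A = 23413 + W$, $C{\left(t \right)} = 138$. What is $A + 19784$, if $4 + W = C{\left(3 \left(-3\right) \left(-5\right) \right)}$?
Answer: $43331$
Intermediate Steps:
$W = 134$ ($W = -4 + 138 = 134$)
$A = 23547$ ($A = 23413 + 134 = 23547$)
$A + 19784 = 23547 + 19784 = 43331$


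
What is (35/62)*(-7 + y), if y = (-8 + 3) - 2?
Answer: -245/31 ≈ -7.9032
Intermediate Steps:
y = -7 (y = -5 - 2 = -7)
(35/62)*(-7 + y) = (35/62)*(-7 - 7) = (35*(1/62))*(-14) = (35/62)*(-14) = -245/31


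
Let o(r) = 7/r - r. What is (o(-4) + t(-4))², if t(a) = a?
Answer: 49/16 ≈ 3.0625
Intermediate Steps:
o(r) = -r + 7/r
(o(-4) + t(-4))² = ((-1*(-4) + 7/(-4)) - 4)² = ((4 + 7*(-¼)) - 4)² = ((4 - 7/4) - 4)² = (9/4 - 4)² = (-7/4)² = 49/16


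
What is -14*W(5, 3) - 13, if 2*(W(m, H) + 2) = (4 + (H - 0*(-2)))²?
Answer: -328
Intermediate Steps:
W(m, H) = -2 + (4 + H)²/2 (W(m, H) = -2 + (4 + (H - 0*(-2)))²/2 = -2 + (4 + (H - 1*0))²/2 = -2 + (4 + (H + 0))²/2 = -2 + (4 + H)²/2)
-14*W(5, 3) - 13 = -14*(-2 + (4 + 3)²/2) - 13 = -14*(-2 + (½)*7²) - 13 = -14*(-2 + (½)*49) - 13 = -14*(-2 + 49/2) - 13 = -14*45/2 - 13 = -315 - 13 = -328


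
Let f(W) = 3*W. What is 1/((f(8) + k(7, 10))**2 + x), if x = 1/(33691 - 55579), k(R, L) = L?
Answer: 21888/25302527 ≈ 0.00086505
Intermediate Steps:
x = -1/21888 (x = 1/(-21888) = -1/21888 ≈ -4.5687e-5)
1/((f(8) + k(7, 10))**2 + x) = 1/((3*8 + 10)**2 - 1/21888) = 1/((24 + 10)**2 - 1/21888) = 1/(34**2 - 1/21888) = 1/(1156 - 1/21888) = 1/(25302527/21888) = 21888/25302527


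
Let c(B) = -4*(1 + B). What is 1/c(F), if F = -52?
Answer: 1/204 ≈ 0.0049020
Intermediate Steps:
c(B) = -4 - 4*B
1/c(F) = 1/(-4 - 4*(-52)) = 1/(-4 + 208) = 1/204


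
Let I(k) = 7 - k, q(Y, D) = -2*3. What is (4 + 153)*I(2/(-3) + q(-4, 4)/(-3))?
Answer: 2669/3 ≈ 889.67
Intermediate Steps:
q(Y, D) = -6
(4 + 153)*I(2/(-3) + q(-4, 4)/(-3)) = (4 + 153)*(7 - (2/(-3) - 6/(-3))) = 157*(7 - (2*(-1/3) - 6*(-1/3))) = 157*(7 - (-2/3 + 2)) = 157*(7 - 1*4/3) = 157*(7 - 4/3) = 157*(17/3) = 2669/3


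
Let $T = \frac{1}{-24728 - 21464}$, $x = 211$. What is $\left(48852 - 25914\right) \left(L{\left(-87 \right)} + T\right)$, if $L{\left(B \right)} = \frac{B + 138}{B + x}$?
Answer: $\frac{6754289073}{715976} \approx 9433.7$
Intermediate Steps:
$T = - \frac{1}{46192}$ ($T = \frac{1}{-46192} = - \frac{1}{46192} \approx -2.1649 \cdot 10^{-5}$)
$L{\left(B \right)} = \frac{138 + B}{211 + B}$ ($L{\left(B \right)} = \frac{B + 138}{B + 211} = \frac{138 + B}{211 + B}$)
$\left(48852 - 25914\right) \left(L{\left(-87 \right)} + T\right) = \left(48852 - 25914\right) \left(\frac{138 - 87}{211 - 87} - \frac{1}{46192}\right) = 22938 \left(\frac{1}{124} \cdot 51 - \frac{1}{46192}\right) = 22938 \left(\frac{51}{124} - \frac{1}{46192}\right) = 22938 \cdot \frac{588917}{1431952} = \frac{6754289073}{715976}$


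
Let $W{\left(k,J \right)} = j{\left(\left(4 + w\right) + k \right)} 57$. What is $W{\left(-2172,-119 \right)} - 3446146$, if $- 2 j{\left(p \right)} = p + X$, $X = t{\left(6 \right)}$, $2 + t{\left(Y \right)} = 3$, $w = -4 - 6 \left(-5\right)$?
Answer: $- \frac{6770255}{2} \approx -3.3851 \cdot 10^{6}$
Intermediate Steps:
$w = 26$ ($w = -4 - -30 = -4 + 30 = 26$)
$t{\left(Y \right)} = 1$ ($t{\left(Y \right)} = -2 + 3 = 1$)
$X = 1$
$j{\left(p \right)} = - \frac{1}{2} - \frac{p}{2}$ ($j{\left(p \right)} = - \frac{p + 1}{2} = - \frac{1 + p}{2} = - \frac{1}{2} - \frac{p}{2}$)
$W{\left(k,J \right)} = - \frac{1767}{2} - \frac{57 k}{2}$ ($W{\left(k,J \right)} = \left(- \frac{1}{2} - \frac{\left(4 + 26\right) + k}{2}\right) 57 = \left(- \frac{1}{2} - \frac{30 + k}{2}\right) 57 = \left(- \frac{1}{2} - \left(15 + \frac{k}{2}\right)\right) 57 = \left(- \frac{31}{2} - \frac{k}{2}\right) 57 = - \frac{1767}{2} - \frac{57 k}{2}$)
$W{\left(-2172,-119 \right)} - 3446146 = \left(- \frac{1767}{2} - -61902\right) - 3446146 = \left(- \frac{1767}{2} + 61902\right) - 3446146 = \frac{122037}{2} - 3446146 = - \frac{6770255}{2}$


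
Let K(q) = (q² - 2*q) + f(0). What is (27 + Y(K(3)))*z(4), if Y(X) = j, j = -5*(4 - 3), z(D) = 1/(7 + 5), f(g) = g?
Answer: 11/6 ≈ 1.8333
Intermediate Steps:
z(D) = 1/12
j = -5 (j = -5*1 = -5)
K(q) = q² - 2*q (K(q) = (q² - 2*q) + 0 = q² - 2*q)
Y(X) = -5
(27 + Y(K(3)))*z(4) = (27 - 5)*(1/12) = 22*(1/12) = 11/6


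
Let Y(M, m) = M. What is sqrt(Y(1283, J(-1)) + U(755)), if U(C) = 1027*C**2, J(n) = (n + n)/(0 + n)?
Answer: sqrt(585416958) ≈ 24195.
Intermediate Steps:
J(n) = 2 (J(n) = (2*n)/n = 2)
sqrt(Y(1283, J(-1)) + U(755)) = sqrt(1283 + 1027*755**2) = sqrt(1283 + 1027*570025) = sqrt(1283 + 585415675) = sqrt(585416958)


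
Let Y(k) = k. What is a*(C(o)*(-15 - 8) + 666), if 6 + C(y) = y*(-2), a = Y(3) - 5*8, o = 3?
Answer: -34854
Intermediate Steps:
a = -37 (a = 3 - 5*8 = 3 - 40 = -37)
C(y) = -6 - 2*y (C(y) = -6 + y*(-2) = -6 - 2*y)
a*(C(o)*(-15 - 8) + 666) = -37*((-6 - 2*3)*(-15 - 8) + 666) = -37*((-6 - 6)*(-23) + 666) = -37*(-12*(-23) + 666) = -37*(276 + 666) = -37*942 = -34854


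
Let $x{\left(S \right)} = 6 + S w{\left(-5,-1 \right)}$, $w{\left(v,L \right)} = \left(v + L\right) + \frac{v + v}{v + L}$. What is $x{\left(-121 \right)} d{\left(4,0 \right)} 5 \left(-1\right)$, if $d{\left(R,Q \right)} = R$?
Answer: $- \frac{31820}{3} \approx -10607.0$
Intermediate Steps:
$w{\left(v,L \right)} = L + v + \frac{2 v}{L + v}$ ($w{\left(v,L \right)} = \left(L + v\right) + \frac{2 v}{L + v} = L + v + \frac{2 v}{L + v}$)
$x{\left(S \right)} = 6 - \frac{13 S}{3}$ ($x{\left(S \right)} = 6 + S \frac{\left(-1\right)^{2} + \left(-5\right)^{2} + 2 \left(-5\right) + 2 \left(-1\right) \left(-5\right)}{-1 - 5} = 6 + S \frac{1 + 25 - 10 + 10}{-6} = 6 + S \left(\left(- \frac{1}{6}\right) 26\right) = 6 + S \left(- \frac{13}{3}\right) = 6 - \frac{13 S}{3}$)
$x{\left(-121 \right)} d{\left(4,0 \right)} 5 \left(-1\right) = \left(6 - - \frac{1573}{3}\right) 4 \cdot 5 \left(-1\right) = \left(6 + \frac{1573}{3}\right) 20 \left(-1\right) = \frac{1591}{3} \left(-20\right) = - \frac{31820}{3}$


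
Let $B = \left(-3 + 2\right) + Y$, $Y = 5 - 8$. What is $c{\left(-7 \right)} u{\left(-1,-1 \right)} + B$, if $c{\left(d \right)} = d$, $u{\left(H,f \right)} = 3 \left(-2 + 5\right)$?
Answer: $-67$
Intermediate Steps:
$u{\left(H,f \right)} = 9$ ($u{\left(H,f \right)} = 3 \cdot 3 = 9$)
$Y = -3$ ($Y = 5 - 8 = -3$)
$B = -4$ ($B = \left(-3 + 2\right) - 3 = -1 - 3 = -4$)
$c{\left(-7 \right)} u{\left(-1,-1 \right)} + B = \left(-7\right) 9 - 4 = -63 - 4 = -67$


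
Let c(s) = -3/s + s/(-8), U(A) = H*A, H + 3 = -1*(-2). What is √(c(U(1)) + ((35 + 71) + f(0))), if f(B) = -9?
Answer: 3*√178/4 ≈ 10.006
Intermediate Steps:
H = -1 (H = -3 - 1*(-2) = -3 + 2 = -1)
U(A) = -A
c(s) = -3/s - s/8 (c(s) = -3/s + s*(-⅛) = -3/s - s/8)
√(c(U(1)) + ((35 + 71) + f(0))) = √((-3/((-1*1)) - (-1)/8) + ((35 + 71) - 9)) = √((-3/(-1) - ⅛*(-1)) + (106 - 9)) = √((-3*(-1) + ⅛) + 97) = √((3 + ⅛) + 97) = √(25/8 + 97) = √(801/8) = 3*√178/4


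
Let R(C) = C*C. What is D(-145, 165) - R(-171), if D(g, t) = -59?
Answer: -29300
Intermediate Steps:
R(C) = C**2
D(-145, 165) - R(-171) = -59 - 1*(-171)**2 = -59 - 1*29241 = -59 - 29241 = -29300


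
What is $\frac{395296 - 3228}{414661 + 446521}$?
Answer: $\frac{196034}{430591} \approx 0.45527$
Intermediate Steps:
$\frac{395296 - 3228}{414661 + 446521} = \frac{395296 - 3228}{861182} = 392068 \cdot \frac{1}{861182} = \frac{196034}{430591}$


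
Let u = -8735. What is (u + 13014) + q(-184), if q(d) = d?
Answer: 4095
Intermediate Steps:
(u + 13014) + q(-184) = (-8735 + 13014) - 184 = 4279 - 184 = 4095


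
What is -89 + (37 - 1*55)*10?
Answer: -269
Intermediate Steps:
-89 + (37 - 1*55)*10 = -89 + (37 - 55)*10 = -89 - 18*10 = -89 - 180 = -269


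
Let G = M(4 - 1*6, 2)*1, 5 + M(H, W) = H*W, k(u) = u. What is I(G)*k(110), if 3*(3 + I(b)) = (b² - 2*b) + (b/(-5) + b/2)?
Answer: 3201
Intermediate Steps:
M(H, W) = -5 + H*W
G = -9 (G = (-5 + (4 - 1*6)*2)*1 = (-5 + (4 - 6)*2)*1 = (-5 - 2*2)*1 = (-5 - 4)*1 = -9*1 = -9)
I(b) = -3 - 17*b/30 + b²/3 (I(b) = -3 + ((b² - 2*b) + (b/(-5) + b/2))/3 = -3 + ((b² - 2*b) + (b*(-⅕) + b*(½)))/3 = -3 + ((b² - 2*b) + (-b/5 + b/2))/3 = -3 + ((b² - 2*b) + 3*b/10)/3 = -3 + (b² - 17*b/10)/3 = -3 + (-17*b/30 + b²/3) = -3 - 17*b/30 + b²/3)
I(G)*k(110) = (-3 - 17/30*(-9) + (⅓)*(-9)²)*110 = (-3 + 51/10 + (⅓)*81)*110 = (-3 + 51/10 + 27)*110 = (291/10)*110 = 3201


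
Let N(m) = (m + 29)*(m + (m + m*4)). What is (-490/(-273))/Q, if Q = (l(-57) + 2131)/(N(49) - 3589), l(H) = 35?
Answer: 677005/42237 ≈ 16.029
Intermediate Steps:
N(m) = 6*m*(29 + m) (N(m) = (29 + m)*(m + (m + 4*m)) = (29 + m)*(m + 5*m) = (29 + m)*(6*m) = 6*m*(29 + m))
Q = 2166/19343 (Q = (35 + 2131)/(6*49*(29 + 49) - 3589) = 2166/(6*49*78 - 3589) = 2166/(22932 - 3589) = 2166/19343 ≈ 0.11198)
(-490/(-273))/Q = (-490/(-273))/(2166/19343) = -490*(-1/273)*(19343/2166) = (70/39)*(19343/2166) = 677005/42237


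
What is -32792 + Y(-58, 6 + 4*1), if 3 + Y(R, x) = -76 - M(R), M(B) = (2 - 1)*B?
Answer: -32813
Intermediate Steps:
M(B) = B (M(B) = 1*B = B)
Y(R, x) = -79 - R (Y(R, x) = -3 + (-76 - R) = -79 - R)
-32792 + Y(-58, 6 + 4*1) = -32792 + (-79 - 1*(-58)) = -32792 + (-79 + 58) = -32792 - 21 = -32813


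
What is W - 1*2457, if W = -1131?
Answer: -3588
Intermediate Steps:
W - 1*2457 = -1131 - 1*2457 = -1131 - 2457 = -3588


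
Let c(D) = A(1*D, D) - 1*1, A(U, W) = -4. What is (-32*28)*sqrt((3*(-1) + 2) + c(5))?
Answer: -896*I*sqrt(6) ≈ -2194.7*I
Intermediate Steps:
c(D) = -5 (c(D) = -4 - 1*1 = -4 - 1 = -5)
(-32*28)*sqrt((3*(-1) + 2) + c(5)) = (-32*28)*sqrt((3*(-1) + 2) - 5) = -896*sqrt((-3 + 2) - 5) = -896*sqrt(-1 - 5) = -896*I*sqrt(6)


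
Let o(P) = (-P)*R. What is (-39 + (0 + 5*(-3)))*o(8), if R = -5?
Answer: -2160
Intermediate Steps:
o(P) = 5*P (o(P) = -P*(-5) = 5*P)
(-39 + (0 + 5*(-3)))*o(8) = (-39 + (0 + 5*(-3)))*(5*8) = (-39 + (0 - 15))*40 = (-39 - 15)*40 = -54*40 = -2160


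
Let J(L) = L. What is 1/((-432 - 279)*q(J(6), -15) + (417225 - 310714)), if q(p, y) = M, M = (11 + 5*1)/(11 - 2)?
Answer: 1/105247 ≈ 9.5015e-6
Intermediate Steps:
M = 16/9 (M = (11 + 5)/9 = 16*(1/9) = 16/9 ≈ 1.7778)
q(p, y) = 16/9
1/((-432 - 279)*q(J(6), -15) + (417225 - 310714)) = 1/((-432 - 279)*(16/9) + (417225 - 310714)) = 1/(-711*16/9 + 106511) = 1/(-1264 + 106511) = 1/105247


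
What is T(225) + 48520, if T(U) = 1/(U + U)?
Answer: 21834001/450 ≈ 48520.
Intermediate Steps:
T(U) = 1/(2*U)
T(225) + 48520 = (½)/225 + 48520 = (½)*(1/225) + 48520 = 1/450 + 48520 = 21834001/450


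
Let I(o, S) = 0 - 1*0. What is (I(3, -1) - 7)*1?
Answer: -7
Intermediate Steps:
I(o, S) = 0 (I(o, S) = 0 + 0 = 0)
(I(3, -1) - 7)*1 = (0 - 7)*1 = -7*1 = -7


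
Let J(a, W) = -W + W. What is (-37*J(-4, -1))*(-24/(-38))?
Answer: 0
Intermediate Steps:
J(a, W) = 0
(-37*J(-4, -1))*(-24/(-38)) = (-37*0)*(-24/(-38)) = 0*(-24*(-1/38)) = 0*(12/19) = 0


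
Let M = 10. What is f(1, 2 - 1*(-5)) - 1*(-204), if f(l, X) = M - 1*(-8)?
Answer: 222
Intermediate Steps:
f(l, X) = 18 (f(l, X) = 10 - 1*(-8) = 10 + 8 = 18)
f(1, 2 - 1*(-5)) - 1*(-204) = 18 - 1*(-204) = 18 + 204 = 222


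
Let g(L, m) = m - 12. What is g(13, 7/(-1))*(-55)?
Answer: 1045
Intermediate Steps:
g(L, m) = -12 + m
g(13, 7/(-1))*(-55) = (-12 + 7/(-1))*(-55) = (-12 + 7*(-1))*(-55) = (-12 - 7)*(-55) = -19*(-55) = 1045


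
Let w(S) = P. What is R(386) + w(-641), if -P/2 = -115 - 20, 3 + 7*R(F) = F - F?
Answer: 1887/7 ≈ 269.57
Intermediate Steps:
R(F) = -3/7 (R(F) = -3/7 + (F - F)/7 = -3/7 + (⅐)*0 = -3/7 + 0 = -3/7)
P = 270 (P = -2*(-115 - 20) = -2*(-135) = 270)
w(S) = 270
R(386) + w(-641) = -3/7 + 270 = 1887/7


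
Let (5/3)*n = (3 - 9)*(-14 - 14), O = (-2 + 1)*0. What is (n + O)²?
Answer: 254016/25 ≈ 10161.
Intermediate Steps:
O = 0 (O = -1*0 = 0)
n = 504/5 (n = 3*((3 - 9)*(-14 - 14))/5 = 3*(-6*(-28))/5 = (⅗)*168 = 504/5 ≈ 100.80)
(n + O)² = (504/5 + 0)² = (504/5)² = 254016/25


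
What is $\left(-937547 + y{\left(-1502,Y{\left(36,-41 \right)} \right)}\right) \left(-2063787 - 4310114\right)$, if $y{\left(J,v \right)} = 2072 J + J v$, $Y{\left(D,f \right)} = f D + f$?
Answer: $11289179373457$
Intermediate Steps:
$Y{\left(D,f \right)} = f + D f$ ($Y{\left(D,f \right)} = D f + f = f + D f$)
$\left(-937547 + y{\left(-1502,Y{\left(36,-41 \right)} \right)}\right) \left(-2063787 - 4310114\right) = \left(-937547 - 1502 \left(2072 - 41 \left(1 + 36\right)\right)\right) \left(-2063787 - 4310114\right) = \left(-937547 - 1502 \left(2072 - 1517\right)\right) \left(-6373901\right) = \left(-937547 - 833610\right) \left(-6373901\right) = \left(-1771157\right) \left(-6373901\right) = 11289179373457$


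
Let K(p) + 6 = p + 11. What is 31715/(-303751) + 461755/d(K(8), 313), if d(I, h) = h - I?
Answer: 28049805701/18225060 ≈ 1539.1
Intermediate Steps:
K(p) = 5 + p (K(p) = -6 + (p + 11) = -6 + (11 + p) = 5 + p)
31715/(-303751) + 461755/d(K(8), 313) = 31715/(-303751) + 461755/(313 - (5 + 8)) = 31715*(-1/303751) + 461755/(313 - 1*13) = -31715/303751 + 461755/(313 - 13) = -31715/303751 + 461755/300 = -31715/303751 + 461755*(1/300) = -31715/303751 + 92351/60 = 28049805701/18225060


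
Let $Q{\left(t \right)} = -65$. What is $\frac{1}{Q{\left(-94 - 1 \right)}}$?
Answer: $- \frac{1}{65} \approx -0.015385$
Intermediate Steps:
$\frac{1}{Q{\left(-94 - 1 \right)}} = \frac{1}{-65} = - \frac{1}{65}$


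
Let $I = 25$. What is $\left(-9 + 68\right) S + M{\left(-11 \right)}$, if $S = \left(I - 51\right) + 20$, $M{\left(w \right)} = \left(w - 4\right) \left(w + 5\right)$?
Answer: $-264$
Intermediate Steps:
$M{\left(w \right)} = \left(-4 + w\right) \left(5 + w\right)$
$S = -6$ ($S = \left(25 - 51\right) + 20 = -26 + 20 = -6$)
$\left(-9 + 68\right) S + M{\left(-11 \right)} = \left(-9 + 68\right) \left(-6\right) - \left(31 - 121\right) = 59 \left(-6\right) - -90 = -354 + 90 = -264$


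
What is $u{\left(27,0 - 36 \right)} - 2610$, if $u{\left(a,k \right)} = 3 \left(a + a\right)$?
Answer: $-2448$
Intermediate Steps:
$u{\left(a,k \right)} = 6 a$ ($u{\left(a,k \right)} = 3 \cdot 2 a = 6 a$)
$u{\left(27,0 - 36 \right)} - 2610 = 6 \cdot 27 - 2610 = 162 - 2610 = -2448$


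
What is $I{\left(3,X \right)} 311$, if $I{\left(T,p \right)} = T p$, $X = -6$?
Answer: $-5598$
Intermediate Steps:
$I{\left(3,X \right)} 311 = 3 \left(-6\right) 311 = \left(-18\right) 311 = -5598$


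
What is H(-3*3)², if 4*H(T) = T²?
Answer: 6561/16 ≈ 410.06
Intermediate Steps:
H(T) = T²/4
H(-3*3)² = ((-3*3)²/4)² = ((¼)*(-9)²)² = ((¼)*81)² = (81/4)² = 6561/16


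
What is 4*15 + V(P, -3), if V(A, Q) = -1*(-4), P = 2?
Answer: 64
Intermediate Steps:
V(A, Q) = 4
4*15 + V(P, -3) = 4*15 + 4 = 60 + 4 = 64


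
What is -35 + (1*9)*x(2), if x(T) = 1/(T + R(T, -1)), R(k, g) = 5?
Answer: -236/7 ≈ -33.714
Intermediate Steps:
x(T) = 1/(5 + T) (x(T) = 1/(T + 5) = 1/(5 + T))
-35 + (1*9)*x(2) = -35 + (1*9)/(5 + 2) = -35 + 9/7 = -236/7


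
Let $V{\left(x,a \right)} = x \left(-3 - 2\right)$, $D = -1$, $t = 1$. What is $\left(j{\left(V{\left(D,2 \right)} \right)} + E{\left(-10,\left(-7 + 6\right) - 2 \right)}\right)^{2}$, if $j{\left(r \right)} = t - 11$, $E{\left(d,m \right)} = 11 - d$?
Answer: $121$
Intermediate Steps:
$V{\left(x,a \right)} = - 5 x$ ($V{\left(x,a \right)} = x \left(-5\right) = - 5 x$)
$j{\left(r \right)} = -10$ ($j{\left(r \right)} = 1 - 11 = -10$)
$\left(j{\left(V{\left(D,2 \right)} \right)} + E{\left(-10,\left(-7 + 6\right) - 2 \right)}\right)^{2} = \left(-10 + \left(11 - -10\right)\right)^{2} = \left(-10 + \left(11 + 10\right)\right)^{2} = \left(-10 + 21\right)^{2} = 11^{2} = 121$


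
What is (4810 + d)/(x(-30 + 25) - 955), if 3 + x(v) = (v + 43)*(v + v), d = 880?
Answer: -2845/669 ≈ -4.2526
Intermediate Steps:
x(v) = -3 + 2*v*(43 + v) (x(v) = -3 + (v + 43)*(v + v) = -3 + (43 + v)*(2*v) = -3 + 2*v*(43 + v))
(4810 + d)/(x(-30 + 25) - 955) = (4810 + 880)/((-3 + 2*(-30 + 25)**2 + 86*(-30 + 25)) - 955) = 5690/((-3 + 2*(-5)**2 + 86*(-5)) - 955) = 5690/((-3 + 2*25 - 430) - 955) = 5690/((-3 + 50 - 430) - 955) = 5690/(-383 - 955) = 5690/(-1338) = 5690*(-1/1338) = -2845/669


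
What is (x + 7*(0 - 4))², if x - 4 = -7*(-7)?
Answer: 625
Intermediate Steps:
x = 53 (x = 4 - 7*(-7) = 4 - 1*(-49) = 4 + 49 = 53)
(x + 7*(0 - 4))² = (53 + 7*(0 - 4))² = (53 + 7*(-4))² = (53 - 28)² = 25² = 625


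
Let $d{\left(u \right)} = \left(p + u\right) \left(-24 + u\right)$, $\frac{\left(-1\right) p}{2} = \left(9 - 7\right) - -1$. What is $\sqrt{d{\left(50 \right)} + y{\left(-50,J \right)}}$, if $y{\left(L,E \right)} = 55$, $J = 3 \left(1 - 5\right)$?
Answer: $\sqrt{1199} \approx 34.627$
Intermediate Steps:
$J = -12$ ($J = 3 \left(-4\right) = -12$)
$p = -6$ ($p = - 2 \left(\left(9 - 7\right) - -1\right) = - 2 \left(2 + 1\right) = \left(-2\right) 3 = -6$)
$d{\left(u \right)} = \left(-24 + u\right) \left(-6 + u\right)$ ($d{\left(u \right)} = \left(-6 + u\right) \left(-24 + u\right) = \left(-24 + u\right) \left(-6 + u\right)$)
$\sqrt{d{\left(50 \right)} + y{\left(-50,J \right)}} = \sqrt{\left(144 + 50^{2} - 1500\right) + 55} = \sqrt{\left(144 + 2500 - 1500\right) + 55} = \sqrt{1144 + 55} = \sqrt{1199}$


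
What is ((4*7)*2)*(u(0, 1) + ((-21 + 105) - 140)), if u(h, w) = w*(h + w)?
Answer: -3080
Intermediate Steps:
((4*7)*2)*(u(0, 1) + ((-21 + 105) - 140)) = ((4*7)*2)*(1*(0 + 1) + ((-21 + 105) - 140)) = (28*2)*(1*1 + (84 - 140)) = 56*(1 - 56) = 56*(-55) = -3080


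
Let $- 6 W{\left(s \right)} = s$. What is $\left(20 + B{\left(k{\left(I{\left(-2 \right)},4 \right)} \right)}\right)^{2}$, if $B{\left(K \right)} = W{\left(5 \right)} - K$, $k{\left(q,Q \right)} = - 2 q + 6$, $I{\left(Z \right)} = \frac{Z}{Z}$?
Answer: $\frac{8281}{36} \approx 230.03$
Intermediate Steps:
$W{\left(s \right)} = - \frac{s}{6}$
$I{\left(Z \right)} = 1$
$k{\left(q,Q \right)} = 6 - 2 q$
$B{\left(K \right)} = - \frac{5}{6} - K$ ($B{\left(K \right)} = \left(- \frac{1}{6}\right) 5 - K = - \frac{5}{6} - K$)
$\left(20 + B{\left(k{\left(I{\left(-2 \right)},4 \right)} \right)}\right)^{2} = \left(20 - \left(\frac{41}{6} - 2\right)\right)^{2} = \left(20 - \frac{29}{6}\right)^{2} = \left(\frac{91}{6}\right)^{2} = \frac{8281}{36}$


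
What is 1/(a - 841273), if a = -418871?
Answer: -1/1260144 ≈ -7.9356e-7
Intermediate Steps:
1/(a - 841273) = 1/(-418871 - 841273) = 1/(-1260144) = -1/1260144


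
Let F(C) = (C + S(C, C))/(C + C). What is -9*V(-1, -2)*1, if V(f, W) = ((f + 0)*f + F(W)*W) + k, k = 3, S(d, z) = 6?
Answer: -54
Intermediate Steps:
F(C) = (6 + C)/(2*C) (F(C) = (C + 6)/(C + C) = (6 + C)/((2*C)) = (6 + C)*(1/(2*C)) = (6 + C)/(2*C))
V(f, W) = 6 + f² + W/2 (V(f, W) = ((f + 0)*f + ((6 + W)/(2*W))*W) + 3 = (f*f + (3 + W/2)) + 3 = (f² + (3 + W/2)) + 3 = (3 + f² + W/2) + 3 = 6 + f² + W/2)
-9*V(-1, -2)*1 = -9*(6 + (-1)² + (½)*(-2))*1 = -9*(6 + 1 - 1)*1 = -9*6*1 = -54*1 = -54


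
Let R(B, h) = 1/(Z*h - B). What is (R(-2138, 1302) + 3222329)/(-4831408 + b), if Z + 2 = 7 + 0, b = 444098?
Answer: -27866701193/37941456880 ≈ -0.73447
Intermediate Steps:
Z = 5 (Z = -2 + (7 + 0) = -2 + 7 = 5)
R(B, h) = 1/(-B + 5*h) (R(B, h) = 1/(5*h - B) = 1/(-B + 5*h))
(R(-2138, 1302) + 3222329)/(-4831408 + b) = (1/(-1*(-2138) + 5*1302) + 3222329)/(-4831408 + 444098) = (1/(2138 + 6510) + 3222329)/(-4387310) = (1/8648 + 3222329)*(-1/4387310) = (27866701193/8648)*(-1/4387310) = -27866701193/37941456880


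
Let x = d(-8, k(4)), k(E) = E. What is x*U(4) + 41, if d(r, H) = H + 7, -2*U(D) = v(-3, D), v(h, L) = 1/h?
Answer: 257/6 ≈ 42.833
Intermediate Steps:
U(D) = ⅙ (U(D) = -½/(-3) = -½*(-⅓) = ⅙)
d(r, H) = 7 + H
x = 11 (x = 7 + 4 = 11)
x*U(4) + 41 = 11*(⅙) + 41 = 11/6 + 41 = 257/6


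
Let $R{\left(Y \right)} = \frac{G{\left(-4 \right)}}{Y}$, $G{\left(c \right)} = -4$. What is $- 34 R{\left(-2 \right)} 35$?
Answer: $-2380$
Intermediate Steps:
$R{\left(Y \right)} = - \frac{4}{Y}$ ($R{\left(Y \right)} = \frac{1}{Y} \left(-4\right) = - \frac{4}{Y}$)
$- 34 R{\left(-2 \right)} 35 = - 34 \left(- \frac{4}{-2}\right) 35 = - 34 \left(\left(-4\right) \left(- \frac{1}{2}\right)\right) 35 = \left(-34\right) 2 \cdot 35 = \left(-68\right) 35 = -2380$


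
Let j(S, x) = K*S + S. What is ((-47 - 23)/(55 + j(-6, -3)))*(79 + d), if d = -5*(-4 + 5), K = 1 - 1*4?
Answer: -5180/67 ≈ -77.313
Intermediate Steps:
K = -3 (K = 1 - 4 = -3)
j(S, x) = -2*S (j(S, x) = -3*S + S = -2*S)
d = -5 (d = -5*1 = -5)
((-47 - 23)/(55 + j(-6, -3)))*(79 + d) = ((-47 - 23)/(55 - 2*(-6)))*(79 - 5) = -70/(55 + 12)*74 = -70/67*74 = -5180/67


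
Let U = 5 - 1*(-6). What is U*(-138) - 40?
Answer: -1558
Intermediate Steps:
U = 11 (U = 5 + 6 = 11)
U*(-138) - 40 = 11*(-138) - 40 = -1518 - 40 = -1558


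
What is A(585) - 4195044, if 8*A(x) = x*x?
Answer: -33218127/8 ≈ -4.1523e+6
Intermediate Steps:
A(x) = x²/8 (A(x) = (x*x)/8 = x²/8)
A(585) - 4195044 = (⅛)*585² - 4195044 = (⅛)*342225 - 4195044 = 342225/8 - 4195044 = -33218127/8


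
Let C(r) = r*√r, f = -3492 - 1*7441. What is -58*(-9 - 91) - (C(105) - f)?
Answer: -5133 - 105*√105 ≈ -6208.9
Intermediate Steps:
f = -10933 (f = -3492 - 7441 = -10933)
C(r) = r^(3/2)
-58*(-9 - 91) - (C(105) - f) = -58*(-9 - 91) - (105^(3/2) - 1*(-10933)) = -58*(-100) - (105*√105 + 10933) = 5800 - (10933 + 105*√105) = 5800 + (-10933 - 105*√105) = -5133 - 105*√105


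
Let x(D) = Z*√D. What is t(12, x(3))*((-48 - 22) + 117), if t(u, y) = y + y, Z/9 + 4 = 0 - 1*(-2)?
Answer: -1692*√3 ≈ -2930.6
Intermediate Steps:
Z = -18 (Z = -36 + 9*(0 - 1*(-2)) = -36 + 9*(0 + 2) = -36 + 9*2 = -36 + 18 = -18)
x(D) = -18*√D
t(u, y) = 2*y
t(12, x(3))*((-48 - 22) + 117) = (2*(-18*√3))*((-48 - 22) + 117) = (-36*√3)*(-70 + 117) = -36*√3*47 = -1692*√3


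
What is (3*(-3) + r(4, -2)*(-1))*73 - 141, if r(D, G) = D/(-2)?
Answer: -652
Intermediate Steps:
r(D, G) = -D/2 (r(D, G) = D*(-½) = -D/2)
(3*(-3) + r(4, -2)*(-1))*73 - 141 = (3*(-3) - ½*4*(-1))*73 - 141 = (-9 - 2*(-1))*73 - 141 = (-9 + 2)*73 - 141 = -7*73 - 141 = -511 - 141 = -652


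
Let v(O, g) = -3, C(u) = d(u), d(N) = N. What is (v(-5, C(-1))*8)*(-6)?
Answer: 144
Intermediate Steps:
C(u) = u
(v(-5, C(-1))*8)*(-6) = -3*8*(-6) = -24*(-6) = 144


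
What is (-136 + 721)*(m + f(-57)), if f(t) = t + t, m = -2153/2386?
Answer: -160381845/2386 ≈ -67218.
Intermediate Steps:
m = -2153/2386 (m = -2153*1/2386 = -2153/2386 ≈ -0.90235)
f(t) = 2*t
(-136 + 721)*(m + f(-57)) = (-136 + 721)*(-2153/2386 + 2*(-57)) = 585*(-2153/2386 - 114) = 585*(-274157/2386) = -160381845/2386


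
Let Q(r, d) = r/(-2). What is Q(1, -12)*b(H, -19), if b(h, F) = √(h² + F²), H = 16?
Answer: -√617/2 ≈ -12.420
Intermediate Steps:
Q(r, d) = -r/2 (Q(r, d) = r*(-½) = -r/2)
b(h, F) = √(F² + h²)
Q(1, -12)*b(H, -19) = (-½*1)*√((-19)² + 16²) = -√(361 + 256)/2 = -√617/2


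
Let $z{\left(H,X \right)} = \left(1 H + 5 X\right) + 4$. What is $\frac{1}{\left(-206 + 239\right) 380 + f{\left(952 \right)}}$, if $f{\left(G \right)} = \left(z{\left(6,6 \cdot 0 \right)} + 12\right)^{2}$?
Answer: $\frac{1}{13024} \approx 7.6781 \cdot 10^{-5}$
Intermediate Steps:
$z{\left(H,X \right)} = 4 + H + 5 X$ ($z{\left(H,X \right)} = \left(H + 5 X\right) + 4 = 4 + H + 5 X$)
$f{\left(G \right)} = 484$ ($f{\left(G \right)} = \left(\left(4 + 6 + 5 \cdot 6 \cdot 0\right) + 12\right)^{2} = \left(\left(4 + 6 + 5 \cdot 0\right) + 12\right)^{2} = \left(\left(4 + 6 + 0\right) + 12\right)^{2} = \left(10 + 12\right)^{2} = 22^{2} = 484$)
$\frac{1}{\left(-206 + 239\right) 380 + f{\left(952 \right)}} = \frac{1}{\left(-206 + 239\right) 380 + 484} = \frac{1}{33 \cdot 380 + 484} = \frac{1}{12540 + 484} = \frac{1}{13024}$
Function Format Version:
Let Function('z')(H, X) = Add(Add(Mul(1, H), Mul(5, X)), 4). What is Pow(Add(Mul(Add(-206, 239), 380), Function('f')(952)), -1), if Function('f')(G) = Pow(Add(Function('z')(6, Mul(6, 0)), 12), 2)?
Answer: Rational(1, 13024) ≈ 7.6781e-5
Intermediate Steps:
Function('z')(H, X) = Add(4, H, Mul(5, X)) (Function('z')(H, X) = Add(Add(H, Mul(5, X)), 4) = Add(4, H, Mul(5, X)))
Function('f')(G) = 484 (Function('f')(G) = Pow(Add(Add(4, 6, Mul(5, Mul(6, 0))), 12), 2) = Pow(Add(Add(4, 6, Mul(5, 0)), 12), 2) = Pow(Add(Add(4, 6, 0), 12), 2) = Pow(Add(10, 12), 2) = Pow(22, 2) = 484)
Pow(Add(Mul(Add(-206, 239), 380), Function('f')(952)), -1) = Pow(Add(Mul(Add(-206, 239), 380), 484), -1) = Pow(Add(Mul(33, 380), 484), -1) = Pow(Add(12540, 484), -1) = Pow(13024, -1) = Rational(1, 13024)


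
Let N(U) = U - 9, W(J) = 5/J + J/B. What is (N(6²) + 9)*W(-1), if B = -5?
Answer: -864/5 ≈ -172.80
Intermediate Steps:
W(J) = 5/J - J/5 (W(J) = 5/J + J/(-5) = 5/J + J*(-⅕) = 5/J - J/5)
N(U) = -9 + U
(N(6²) + 9)*W(-1) = ((-9 + 6²) + 9)*(5/(-1) - ⅕*(-1)) = ((-9 + 36) + 9)*(5*(-1) + ⅕) = (27 + 9)*(-5 + ⅕) = 36*(-24/5) = -864/5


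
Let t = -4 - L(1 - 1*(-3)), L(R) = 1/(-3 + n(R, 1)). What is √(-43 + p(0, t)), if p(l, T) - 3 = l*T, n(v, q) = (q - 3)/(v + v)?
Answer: 2*I*√10 ≈ 6.3246*I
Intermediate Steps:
n(v, q) = (-3 + q)/(2*v) (n(v, q) = (-3 + q)/((2*v)) = (-3 + q)*(1/(2*v)) = (-3 + q)/(2*v))
L(R) = 1/(-3 - 1/R) (L(R) = 1/(-3 + (-3 + 1)/(2*R)) = 1/(-3 + (½)*(-2)/R) = 1/(-3 - 1/R))
t = -48/13 (t = -4 - (-1)*(1 - 1*(-3))/(1 + 3*(1 - 1*(-3))) = -4 - (-1)*(1 + 3)/(1 + 3*(1 + 3)) = -4 - (-1)*4/(1 + 3*4) = -4 - (-1)*4/(1 + 12) = -4 - (-1)*4/13 = -4 - 1*(-4/13) = -4 + 4/13 = -48/13 ≈ -3.6923)
p(l, T) = 3 + T*l (p(l, T) = 3 + l*T = 3 + T*l)
√(-43 + p(0, t)) = √(-43 + (3 - 48/13*0)) = √(-43 + (3 + 0)) = √(-43 + 3) = √(-40) = 2*I*√10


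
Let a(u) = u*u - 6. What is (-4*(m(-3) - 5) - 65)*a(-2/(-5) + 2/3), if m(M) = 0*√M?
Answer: 1094/5 ≈ 218.80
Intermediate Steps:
m(M) = 0
a(u) = -6 + u² (a(u) = u² - 6 = -6 + u²)
(-4*(m(-3) - 5) - 65)*a(-2/(-5) + 2/3) = (-4*(0 - 5) - 65)*(-6 + (-2/(-5) + 2/3)²) = (-4*(-5) - 65)*(-6 + (-2*(-⅕) + 2*(⅓))²) = (20 - 65)*(-6 + (⅖ + ⅔)²) = -45*(-6 + (16/15)²) = -45*(-6 + 256/225) = -45*(-1094/225) = 1094/5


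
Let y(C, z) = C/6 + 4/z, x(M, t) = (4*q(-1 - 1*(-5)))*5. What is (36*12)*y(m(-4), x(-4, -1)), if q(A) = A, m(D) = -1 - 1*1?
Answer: -612/5 ≈ -122.40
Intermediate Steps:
m(D) = -2 (m(D) = -1 - 1 = -2)
x(M, t) = 80 (x(M, t) = (4*(-1 - 1*(-5)))*5 = (4*(-1 + 5))*5 = (4*4)*5 = 16*5 = 80)
y(C, z) = 4/z + C/6 (y(C, z) = C*(1/6) + 4/z = C/6 + 4/z = 4/z + C/6)
(36*12)*y(m(-4), x(-4, -1)) = (36*12)*(4/80 + (1/6)*(-2)) = 432*(4*(1/80) - 1/3) = 432*(1/20 - 1/3) = 432*(-17/60) = -612/5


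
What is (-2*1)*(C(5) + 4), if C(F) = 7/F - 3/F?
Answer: -48/5 ≈ -9.6000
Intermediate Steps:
C(F) = 4/F
(-2*1)*(C(5) + 4) = (-2*1)*(4/5 + 4) = -2*(4*(⅕) + 4) = -2*(⅘ + 4) = -2*24/5 = -48/5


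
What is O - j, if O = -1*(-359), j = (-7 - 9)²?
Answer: 103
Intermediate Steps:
j = 256 (j = (-16)² = 256)
O = 359
O - j = 359 - 1*256 = 359 - 256 = 103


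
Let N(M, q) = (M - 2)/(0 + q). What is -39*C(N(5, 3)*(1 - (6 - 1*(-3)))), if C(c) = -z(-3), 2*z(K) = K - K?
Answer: 0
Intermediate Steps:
N(M, q) = (-2 + M)/q
z(K) = 0 (z(K) = (K - K)/2 = (1/2)*0 = 0)
C(c) = 0 (C(c) = -1*0 = 0)
-39*C(N(5, 3)*(1 - (6 - 1*(-3)))) = -39*0 = 0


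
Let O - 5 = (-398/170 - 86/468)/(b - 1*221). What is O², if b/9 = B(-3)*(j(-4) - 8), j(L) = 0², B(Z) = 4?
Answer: 2567476363213441/102495578480100 ≈ 25.050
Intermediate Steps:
j(L) = 0
b = -288 (b = 9*(4*(0 - 8)) = 9*(4*(-8)) = 9*(-32) = -288)
O = 50670271/10124010 (O = 5 + (-398/170 - 86/468)/(-288 - 1*221) = 5 + (-398*1/170 - 86*1/468)/(-288 - 221) = 5 + (-199/85 - 43/234)/(-509) = 5 - 50221/19890*(-1/509) = 5 + 50221/10124010 = 50670271/10124010 ≈ 5.0050)
O² = (50670271/10124010)² = 2567476363213441/102495578480100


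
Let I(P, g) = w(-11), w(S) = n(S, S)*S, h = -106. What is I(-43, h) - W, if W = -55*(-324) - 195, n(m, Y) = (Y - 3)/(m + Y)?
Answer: -17632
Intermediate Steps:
n(m, Y) = (-3 + Y)/(Y + m)
w(S) = -3/2 + S/2 (w(S) = ((-3 + S)/(S + S))*S = ((-3 + S)/((2*S)))*S = ((1/(2*S))*(-3 + S))*S = ((-3 + S)/(2*S))*S = -3/2 + S/2)
W = 17625 (W = 17820 - 195 = 17625)
I(P, g) = -7 (I(P, g) = -3/2 + (½)*(-11) = -3/2 - 11/2 = -7)
I(-43, h) - W = -7 - 1*17625 = -7 - 17625 = -17632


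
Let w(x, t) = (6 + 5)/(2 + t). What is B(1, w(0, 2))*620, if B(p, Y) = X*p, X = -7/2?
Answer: -2170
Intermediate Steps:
w(x, t) = 11/(2 + t)
X = -7/2 (X = -7*1/2 = -7/2 ≈ -3.5000)
B(p, Y) = -7*p/2
B(1, w(0, 2))*620 = -7/2*1*620 = -7/2*620 = -2170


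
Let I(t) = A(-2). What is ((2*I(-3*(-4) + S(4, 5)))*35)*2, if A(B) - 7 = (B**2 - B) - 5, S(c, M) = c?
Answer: 1120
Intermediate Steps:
A(B) = 2 + B**2 - B (A(B) = 7 + ((B**2 - B) - 5) = 7 + (-5 + B**2 - B) = 2 + B**2 - B)
I(t) = 8 (I(t) = 2 + (-2)**2 - 1*(-2) = 2 + 4 + 2 = 8)
((2*I(-3*(-4) + S(4, 5)))*35)*2 = ((2*8)*35)*2 = (16*35)*2 = 560*2 = 1120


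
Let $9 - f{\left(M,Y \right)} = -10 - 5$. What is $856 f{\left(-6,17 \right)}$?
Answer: $20544$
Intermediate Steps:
$f{\left(M,Y \right)} = 24$ ($f{\left(M,Y \right)} = 9 - \left(-10 - 5\right) = 9 - -15 = 9 + 15 = 24$)
$856 f{\left(-6,17 \right)} = 856 \cdot 24 = 20544$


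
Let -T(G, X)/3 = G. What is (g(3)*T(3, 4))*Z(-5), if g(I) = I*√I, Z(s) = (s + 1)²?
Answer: -432*√3 ≈ -748.25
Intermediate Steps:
T(G, X) = -3*G
Z(s) = (1 + s)²
g(I) = I^(3/2)
(g(3)*T(3, 4))*Z(-5) = (3^(3/2)*(-3*3))*(1 - 5)² = ((3*√3)*(-9))*(-4)² = -27*√3*16 = -432*√3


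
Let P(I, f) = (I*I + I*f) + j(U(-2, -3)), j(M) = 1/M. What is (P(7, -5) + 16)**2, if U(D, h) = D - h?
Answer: 961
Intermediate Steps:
P(I, f) = 1 + I**2 + I*f (P(I, f) = (I*I + I*f) + 1/(-2 - 1*(-3)) = (I**2 + I*f) + 1/(-2 + 3) = (I**2 + I*f) + 1/1 = (I**2 + I*f) + 1 = 1 + I**2 + I*f)
(P(7, -5) + 16)**2 = ((1 + 7**2 + 7*(-5)) + 16)**2 = ((1 + 49 - 35) + 16)**2 = (15 + 16)**2 = 31**2 = 961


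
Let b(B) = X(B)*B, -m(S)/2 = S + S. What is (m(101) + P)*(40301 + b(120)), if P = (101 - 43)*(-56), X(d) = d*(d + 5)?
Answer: -6720779252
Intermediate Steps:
m(S) = -4*S (m(S) = -2*(S + S) = -4*S)
X(d) = d*(5 + d)
P = -3248 (P = 58*(-56) = -3248)
b(B) = B²*(5 + B) (b(B) = (B*(5 + B))*B = B²*(5 + B))
(m(101) + P)*(40301 + b(120)) = (-4*101 - 3248)*(40301 + 120²*(5 + 120)) = (-404 - 3248)*(40301 + 14400*125) = -3652*(40301 + 1800000) = -3652*1840301 = -6720779252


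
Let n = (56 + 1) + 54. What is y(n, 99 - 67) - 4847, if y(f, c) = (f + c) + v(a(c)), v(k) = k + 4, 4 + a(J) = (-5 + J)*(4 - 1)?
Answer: -4623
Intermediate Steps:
a(J) = -19 + 3*J (a(J) = -4 + (-5 + J)*(4 - 1) = -4 + (-5 + J)*3 = -4 + (-15 + 3*J) = -19 + 3*J)
v(k) = 4 + k
n = 111 (n = 57 + 54 = 111)
y(f, c) = -15 + f + 4*c (y(f, c) = (f + c) + (4 + (-19 + 3*c)) = (c + f) + (-15 + 3*c) = -15 + f + 4*c)
y(n, 99 - 67) - 4847 = (-15 + 111 + 4*(99 - 67)) - 4847 = (-15 + 111 + 4*32) - 4847 = (-15 + 111 + 128) - 4847 = 224 - 4847 = -4623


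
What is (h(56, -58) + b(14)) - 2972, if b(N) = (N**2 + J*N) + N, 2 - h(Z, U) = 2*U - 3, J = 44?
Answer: -2025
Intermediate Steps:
h(Z, U) = 5 - 2*U (h(Z, U) = 2 - (2*U - 3) = 2 - (-3 + 2*U) = 2 + (3 - 2*U) = 5 - 2*U)
b(N) = N**2 + 45*N (b(N) = (N**2 + 44*N) + N = N**2 + 45*N)
(h(56, -58) + b(14)) - 2972 = ((5 - 2*(-58)) + 14*(45 + 14)) - 2972 = ((5 + 116) + 14*59) - 2972 = (121 + 826) - 2972 = 947 - 2972 = -2025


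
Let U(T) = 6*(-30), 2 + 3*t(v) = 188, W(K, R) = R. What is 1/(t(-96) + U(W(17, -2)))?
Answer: -1/118 ≈ -0.0084746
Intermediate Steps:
t(v) = 62 (t(v) = -2/3 + (1/3)*188 = -2/3 + 188/3 = 62)
U(T) = -180
1/(t(-96) + U(W(17, -2))) = 1/(62 - 180) = 1/(-118) = -1/118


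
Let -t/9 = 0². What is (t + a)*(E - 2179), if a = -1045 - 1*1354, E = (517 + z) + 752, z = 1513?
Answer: -1446597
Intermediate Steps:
t = 0 (t = -9*0² = -9*0 = 0)
E = 2782 (E = (517 + 1513) + 752 = 2030 + 752 = 2782)
a = -2399 (a = -1045 - 1354 = -2399)
(t + a)*(E - 2179) = (0 - 2399)*(2782 - 2179) = -2399*603 = -1446597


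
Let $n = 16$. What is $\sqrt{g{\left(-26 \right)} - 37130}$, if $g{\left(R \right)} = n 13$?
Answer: $i \sqrt{36922} \approx 192.15 i$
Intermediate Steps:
$g{\left(R \right)} = 208$ ($g{\left(R \right)} = 16 \cdot 13 = 208$)
$\sqrt{g{\left(-26 \right)} - 37130} = \sqrt{208 - 37130} = \sqrt{-36922} = i \sqrt{36922}$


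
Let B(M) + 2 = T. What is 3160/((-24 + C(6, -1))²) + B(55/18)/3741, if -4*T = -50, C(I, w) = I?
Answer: 1970827/202014 ≈ 9.7559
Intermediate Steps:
T = 25/2 (T = -¼*(-50) = 25/2 ≈ 12.500)
B(M) = 21/2 (B(M) = -2 + 25/2 = 21/2)
3160/((-24 + C(6, -1))²) + B(55/18)/3741 = 3160/((-24 + 6)²) + (21/2)/3741 = 3160/((-18)²) + (21/2)*(1/3741) = 3160/324 + 7/2494 = 3160*(1/324) + 7/2494 = 790/81 + 7/2494 = 1970827/202014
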